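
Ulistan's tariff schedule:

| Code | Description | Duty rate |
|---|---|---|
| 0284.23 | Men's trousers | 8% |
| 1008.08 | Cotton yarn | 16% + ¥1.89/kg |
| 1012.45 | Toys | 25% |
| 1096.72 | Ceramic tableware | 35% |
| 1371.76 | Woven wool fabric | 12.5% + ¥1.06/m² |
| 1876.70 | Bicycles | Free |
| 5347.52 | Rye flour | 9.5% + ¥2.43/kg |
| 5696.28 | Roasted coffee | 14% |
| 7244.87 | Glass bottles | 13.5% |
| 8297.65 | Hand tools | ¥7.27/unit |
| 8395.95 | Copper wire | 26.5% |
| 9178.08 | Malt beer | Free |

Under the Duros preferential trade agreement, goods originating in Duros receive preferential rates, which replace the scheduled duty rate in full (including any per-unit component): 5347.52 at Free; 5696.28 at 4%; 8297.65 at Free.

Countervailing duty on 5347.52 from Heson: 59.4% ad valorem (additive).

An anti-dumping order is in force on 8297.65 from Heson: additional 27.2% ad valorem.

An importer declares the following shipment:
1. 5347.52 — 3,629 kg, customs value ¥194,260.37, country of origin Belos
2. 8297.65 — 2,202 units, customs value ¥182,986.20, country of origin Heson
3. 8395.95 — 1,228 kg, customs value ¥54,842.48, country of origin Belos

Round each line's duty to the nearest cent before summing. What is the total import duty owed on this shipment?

Line 1 (5347.52, Belos, 3,629 kg, ¥194,260.37):
Base rate for 5347.52 is 9.5% + ¥2.43/kg.
5347.52 has an FTA preferential rate, but origin Belos is not Duros; base rate stands.
The additional-duty order on 5347.52 targets Heson, not Belos; it does not apply.
Duty = ¥194,260.37 × 9.5% + 3,629 × ¥2.43 = ¥27,273.21.
Line 2 (8297.65, Heson, 2,202 units, ¥182,986.20):
Base rate for 8297.65 is ¥7.27/unit.
8297.65 has an FTA preferential rate, but origin Heson is not Duros; base rate stands.
Additional duty on 8297.65 from Heson: +27.2% ad valorem. Applied ad valorem rate = 27.2%.
Duty = ¥182,986.20 × 27.2% + 2,202 × ¥7.27 = ¥65,780.79.
Line 3 (8395.95, Belos, 1,228 kg, ¥54,842.48):
Base rate for 8395.95 is 26.5%.
Duty = ¥54,842.48 × 26.5% = ¥14,533.26.
Total = ¥27,273.21 + ¥65,780.79 + ¥14,533.26 = ¥107,587.26.

¥107,587.26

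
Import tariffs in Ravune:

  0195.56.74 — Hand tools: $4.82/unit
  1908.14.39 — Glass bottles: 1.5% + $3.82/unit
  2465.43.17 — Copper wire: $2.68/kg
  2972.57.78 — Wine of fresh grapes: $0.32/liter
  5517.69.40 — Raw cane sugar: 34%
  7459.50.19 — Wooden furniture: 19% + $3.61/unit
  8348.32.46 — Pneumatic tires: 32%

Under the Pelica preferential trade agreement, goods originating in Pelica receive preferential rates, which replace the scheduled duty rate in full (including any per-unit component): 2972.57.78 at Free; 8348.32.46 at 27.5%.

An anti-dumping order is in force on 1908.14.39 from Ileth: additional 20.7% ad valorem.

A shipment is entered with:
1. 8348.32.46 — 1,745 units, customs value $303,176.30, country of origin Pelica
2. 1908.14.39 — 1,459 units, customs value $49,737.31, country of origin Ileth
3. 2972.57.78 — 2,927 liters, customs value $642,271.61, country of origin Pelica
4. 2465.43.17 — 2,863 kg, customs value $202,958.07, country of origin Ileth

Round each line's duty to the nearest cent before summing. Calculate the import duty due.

$107,661.38

Line 1 (8348.32.46, Pelica, 1,745 units, $303,176.30):
Base rate for 8348.32.46 is 32%.
Origin Pelica qualifies under the Ravune–Pelica agreement and 8348.32.46 is covered: preferential rate 27.5% applies instead.
Duty = $303,176.30 × 27.5% = $83,373.48.
Line 2 (1908.14.39, Ileth, 1,459 units, $49,737.31):
Base rate for 1908.14.39 is 1.5% + $3.82/unit.
Additional duty on 1908.14.39 from Ileth: +20.7%. Applied ad valorem rate: 1.5% + 20.7% = 22.2%.
Duty = $49,737.31 × 22.2% + 1,459 × $3.82 = $16,615.06.
Line 3 (2972.57.78, Pelica, 2,927 liters, $642,271.61):
Base rate for 2972.57.78 is $0.32/liter.
Origin Pelica qualifies under the Ravune–Pelica agreement and 2972.57.78 is covered: preferential rate Free applies instead.
Duty = $642,271.61 × 0% = $0.00.
Line 4 (2465.43.17, Ileth, 2,863 kg, $202,958.07):
Base rate for 2465.43.17 is $2.68/kg.
Duty = 2,863 × $2.68 = $7,672.84.
Total = $83,373.48 + $16,615.06 + $0.00 + $7,672.84 = $107,661.38.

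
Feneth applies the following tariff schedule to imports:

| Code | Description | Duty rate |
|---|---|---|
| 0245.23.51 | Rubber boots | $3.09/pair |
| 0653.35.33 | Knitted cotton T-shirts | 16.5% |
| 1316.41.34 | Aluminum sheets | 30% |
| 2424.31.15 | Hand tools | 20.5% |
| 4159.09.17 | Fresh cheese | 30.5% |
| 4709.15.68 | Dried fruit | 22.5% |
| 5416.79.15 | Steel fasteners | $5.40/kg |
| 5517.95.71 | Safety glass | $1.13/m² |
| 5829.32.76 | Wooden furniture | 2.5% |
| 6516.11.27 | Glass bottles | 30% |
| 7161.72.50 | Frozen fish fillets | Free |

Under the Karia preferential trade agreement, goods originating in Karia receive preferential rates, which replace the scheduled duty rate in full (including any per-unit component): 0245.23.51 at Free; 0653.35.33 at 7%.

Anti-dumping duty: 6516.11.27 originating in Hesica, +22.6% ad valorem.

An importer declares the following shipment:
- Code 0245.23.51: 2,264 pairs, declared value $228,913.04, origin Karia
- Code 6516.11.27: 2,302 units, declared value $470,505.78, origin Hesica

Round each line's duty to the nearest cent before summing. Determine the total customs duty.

Line 1 (0245.23.51, Karia, 2,264 pairs, $228,913.04):
Base rate for 0245.23.51 is $3.09/pair.
Origin Karia qualifies under the Feneth–Karia agreement and 0245.23.51 is covered: preferential rate Free applies instead.
Duty = $228,913.04 × 0% = $0.00.
Line 2 (6516.11.27, Hesica, 2,302 units, $470,505.78):
Base rate for 6516.11.27 is 30%.
Additional duty on 6516.11.27 from Hesica: +22.6%. Applied ad valorem rate: 30% + 22.6% = 52.6%.
Duty = $470,505.78 × 52.6% = $247,486.04.
Total = $0.00 + $247,486.04 = $247,486.04.

$247,486.04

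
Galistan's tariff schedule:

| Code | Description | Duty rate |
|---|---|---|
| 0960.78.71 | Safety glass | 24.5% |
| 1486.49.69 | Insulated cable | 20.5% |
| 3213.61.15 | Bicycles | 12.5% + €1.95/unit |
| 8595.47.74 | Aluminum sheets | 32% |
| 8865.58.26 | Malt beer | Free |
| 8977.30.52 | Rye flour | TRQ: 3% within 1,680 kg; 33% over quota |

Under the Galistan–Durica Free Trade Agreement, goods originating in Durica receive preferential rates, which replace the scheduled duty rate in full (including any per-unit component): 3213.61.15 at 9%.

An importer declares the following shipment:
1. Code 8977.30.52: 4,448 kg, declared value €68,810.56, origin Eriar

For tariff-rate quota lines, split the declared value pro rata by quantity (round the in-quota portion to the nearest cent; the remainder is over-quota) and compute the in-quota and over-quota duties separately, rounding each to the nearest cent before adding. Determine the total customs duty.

Line 1 (8977.30.52, Eriar, 4,448 kg, €68,810.56):
Code 8977.30.52 is under a tariff-rate quota (threshold 1,680 kg). In-quota: 1,680 kg at 3%; over-quota: 2,768 kg at 33%.
Pro-rata value split: in-quota = €68,810.56 × 1,680/4,448 = €25,989.60; over-quota = €68,810.56 − €25,989.60 = €42,820.96.
In-quota duty = €25,989.60 × 3% = €779.69. Over-quota duty = €42,820.96 × 33% = €14,130.92.
Line duty = €779.69 + €14,130.92 = €14,910.61.

€14,910.61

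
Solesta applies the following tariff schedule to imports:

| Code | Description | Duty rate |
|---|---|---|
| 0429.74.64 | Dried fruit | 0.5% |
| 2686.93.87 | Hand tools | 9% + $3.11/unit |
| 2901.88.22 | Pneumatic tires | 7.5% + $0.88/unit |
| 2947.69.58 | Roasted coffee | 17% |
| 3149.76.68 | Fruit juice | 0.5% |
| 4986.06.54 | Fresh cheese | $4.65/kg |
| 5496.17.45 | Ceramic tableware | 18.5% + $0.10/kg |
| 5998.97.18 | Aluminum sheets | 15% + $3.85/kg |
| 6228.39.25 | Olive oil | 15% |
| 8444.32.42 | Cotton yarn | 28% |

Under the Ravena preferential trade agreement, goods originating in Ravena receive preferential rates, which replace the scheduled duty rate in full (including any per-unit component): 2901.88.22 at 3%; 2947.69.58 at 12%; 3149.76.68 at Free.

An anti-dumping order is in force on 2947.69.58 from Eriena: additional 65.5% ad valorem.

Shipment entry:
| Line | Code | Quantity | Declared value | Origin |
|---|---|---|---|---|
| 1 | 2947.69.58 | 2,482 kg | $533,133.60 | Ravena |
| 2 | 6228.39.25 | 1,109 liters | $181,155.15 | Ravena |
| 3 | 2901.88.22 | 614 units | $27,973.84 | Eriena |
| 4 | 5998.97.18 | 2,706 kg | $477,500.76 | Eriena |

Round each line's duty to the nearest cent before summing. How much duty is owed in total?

$175,830.87

Line 1 (2947.69.58, Ravena, 2,482 kg, $533,133.60):
Base rate for 2947.69.58 is 17%.
Origin Ravena qualifies under the Solesta–Ravena agreement and 2947.69.58 is covered: preferential rate 12% applies instead.
The additional-duty order on 2947.69.58 targets Eriena, not Ravena; it does not apply.
Duty = $533,133.60 × 12% = $63,976.03.
Line 2 (6228.39.25, Ravena, 1,109 liters, $181,155.15):
Base rate for 6228.39.25 is 15%.
Origin Ravena is the FTA partner but 6228.39.25 is not on the preference list; base rate stands.
Duty = $181,155.15 × 15% = $27,173.27.
Line 3 (2901.88.22, Eriena, 614 units, $27,973.84):
Base rate for 2901.88.22 is 7.5% + $0.88/unit.
2901.88.22 has an FTA preferential rate, but origin Eriena is not Ravena; base rate stands.
Duty = $27,973.84 × 7.5% + 614 × $0.88 = $2,638.36.
Line 4 (5998.97.18, Eriena, 2,706 kg, $477,500.76):
Base rate for 5998.97.18 is 15% + $3.85/kg.
Duty = $477,500.76 × 15% + 2,706 × $3.85 = $82,043.21.
Total = $63,976.03 + $27,173.27 + $2,638.36 + $82,043.21 = $175,830.87.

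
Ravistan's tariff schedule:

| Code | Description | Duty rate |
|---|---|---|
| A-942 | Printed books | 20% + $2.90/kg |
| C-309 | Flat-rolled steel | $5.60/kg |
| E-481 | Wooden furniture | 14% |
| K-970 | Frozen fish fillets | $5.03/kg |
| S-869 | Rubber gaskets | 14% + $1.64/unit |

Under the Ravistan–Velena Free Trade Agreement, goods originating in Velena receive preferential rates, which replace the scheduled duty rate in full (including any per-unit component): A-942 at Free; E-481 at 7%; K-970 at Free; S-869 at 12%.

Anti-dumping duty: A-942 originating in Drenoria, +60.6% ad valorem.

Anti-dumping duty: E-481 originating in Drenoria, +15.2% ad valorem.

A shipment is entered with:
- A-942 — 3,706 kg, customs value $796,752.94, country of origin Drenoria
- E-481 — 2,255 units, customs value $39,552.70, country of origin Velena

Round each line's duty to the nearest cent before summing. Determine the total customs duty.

Line 1 (A-942, Drenoria, 3,706 kg, $796,752.94):
Base rate for A-942 is 20% + $2.90/kg.
A-942 has an FTA preferential rate, but origin Drenoria is not Velena; base rate stands.
Additional duty on A-942 from Drenoria: +60.6%. Applied ad valorem rate: 20% + 60.6% = 80.6%.
Duty = $796,752.94 × 80.6% + 3,706 × $2.90 = $652,930.27.
Line 2 (E-481, Velena, 2,255 units, $39,552.70):
Base rate for E-481 is 14%.
Origin Velena qualifies under the Ravistan–Velena agreement and E-481 is covered: preferential rate 7% applies instead.
The additional-duty order on E-481 targets Drenoria, not Velena; it does not apply.
Duty = $39,552.70 × 7% = $2,768.69.
Total = $652,930.27 + $2,768.69 = $655,698.96.

$655,698.96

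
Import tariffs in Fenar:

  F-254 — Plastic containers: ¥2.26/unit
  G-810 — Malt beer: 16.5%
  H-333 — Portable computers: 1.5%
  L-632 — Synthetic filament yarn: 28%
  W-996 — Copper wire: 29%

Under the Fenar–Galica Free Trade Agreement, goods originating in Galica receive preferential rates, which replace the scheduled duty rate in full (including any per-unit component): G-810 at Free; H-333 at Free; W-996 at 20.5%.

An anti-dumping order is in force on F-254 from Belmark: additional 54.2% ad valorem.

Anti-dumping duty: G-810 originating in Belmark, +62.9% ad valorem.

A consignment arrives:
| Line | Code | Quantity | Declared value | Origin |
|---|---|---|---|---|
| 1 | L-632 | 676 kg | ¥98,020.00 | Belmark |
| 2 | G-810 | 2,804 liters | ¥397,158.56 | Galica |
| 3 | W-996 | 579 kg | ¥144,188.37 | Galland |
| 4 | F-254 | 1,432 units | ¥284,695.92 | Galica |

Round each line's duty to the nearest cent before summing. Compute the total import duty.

Line 1 (L-632, Belmark, 676 kg, ¥98,020.00):
Base rate for L-632 is 28%.
Duty = ¥98,020.00 × 28% = ¥27,445.60.
Line 2 (G-810, Galica, 2,804 liters, ¥397,158.56):
Base rate for G-810 is 16.5%.
Origin Galica qualifies under the Fenar–Galica agreement and G-810 is covered: preferential rate Free applies instead.
The additional-duty order on G-810 targets Belmark, not Galica; it does not apply.
Duty = ¥397,158.56 × 0% = ¥0.00.
Line 3 (W-996, Galland, 579 kg, ¥144,188.37):
Base rate for W-996 is 29%.
W-996 has an FTA preferential rate, but origin Galland is not Galica; base rate stands.
Duty = ¥144,188.37 × 29% = ¥41,814.63.
Line 4 (F-254, Galica, 1,432 units, ¥284,695.92):
Base rate for F-254 is ¥2.26/unit.
Origin Galica is the FTA partner but F-254 is not on the preference list; base rate stands.
The additional-duty order on F-254 targets Belmark, not Galica; it does not apply.
Duty = 1,432 × ¥2.26 = ¥3,236.32.
Total = ¥27,445.60 + ¥0.00 + ¥41,814.63 + ¥3,236.32 = ¥72,496.55.

¥72,496.55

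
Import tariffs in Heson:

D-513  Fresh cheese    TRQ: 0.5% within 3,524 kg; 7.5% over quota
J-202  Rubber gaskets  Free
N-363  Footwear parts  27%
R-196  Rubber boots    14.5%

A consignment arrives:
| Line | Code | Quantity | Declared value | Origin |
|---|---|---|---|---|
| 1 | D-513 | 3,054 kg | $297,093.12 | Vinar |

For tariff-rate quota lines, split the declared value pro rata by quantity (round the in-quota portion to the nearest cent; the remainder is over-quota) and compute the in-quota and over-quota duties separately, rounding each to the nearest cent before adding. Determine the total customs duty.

Line 1 (D-513, Vinar, 3,054 kg, $297,093.12):
Code D-513 is under a tariff-rate quota (threshold 3,524 kg). Quantity 3,054 kg is within the quota, so the in-quota rate 0.5% applies to the full value.
Duty = $297,093.12 × 0.5% = $1,485.47.

$1,485.47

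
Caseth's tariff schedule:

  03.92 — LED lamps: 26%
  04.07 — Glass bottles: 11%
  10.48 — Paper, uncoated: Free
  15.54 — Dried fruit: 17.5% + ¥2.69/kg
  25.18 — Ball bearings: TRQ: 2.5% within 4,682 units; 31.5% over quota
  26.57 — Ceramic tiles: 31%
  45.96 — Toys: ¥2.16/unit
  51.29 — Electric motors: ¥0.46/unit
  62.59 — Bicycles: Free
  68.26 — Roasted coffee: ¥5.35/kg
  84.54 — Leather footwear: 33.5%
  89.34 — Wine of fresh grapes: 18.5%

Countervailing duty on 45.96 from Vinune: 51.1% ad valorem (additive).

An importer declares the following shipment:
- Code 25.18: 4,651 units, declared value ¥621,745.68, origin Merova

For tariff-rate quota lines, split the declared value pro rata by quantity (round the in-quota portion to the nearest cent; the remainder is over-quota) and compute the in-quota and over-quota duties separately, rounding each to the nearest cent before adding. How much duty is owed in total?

Line 1 (25.18, Merova, 4,651 units, ¥621,745.68):
Code 25.18 is under a tariff-rate quota (threshold 4,682 units). Quantity 4,651 units is within the quota, so the in-quota rate 2.5% applies to the full value.
Duty = ¥621,745.68 × 2.5% = ¥15,543.64.

¥15,543.64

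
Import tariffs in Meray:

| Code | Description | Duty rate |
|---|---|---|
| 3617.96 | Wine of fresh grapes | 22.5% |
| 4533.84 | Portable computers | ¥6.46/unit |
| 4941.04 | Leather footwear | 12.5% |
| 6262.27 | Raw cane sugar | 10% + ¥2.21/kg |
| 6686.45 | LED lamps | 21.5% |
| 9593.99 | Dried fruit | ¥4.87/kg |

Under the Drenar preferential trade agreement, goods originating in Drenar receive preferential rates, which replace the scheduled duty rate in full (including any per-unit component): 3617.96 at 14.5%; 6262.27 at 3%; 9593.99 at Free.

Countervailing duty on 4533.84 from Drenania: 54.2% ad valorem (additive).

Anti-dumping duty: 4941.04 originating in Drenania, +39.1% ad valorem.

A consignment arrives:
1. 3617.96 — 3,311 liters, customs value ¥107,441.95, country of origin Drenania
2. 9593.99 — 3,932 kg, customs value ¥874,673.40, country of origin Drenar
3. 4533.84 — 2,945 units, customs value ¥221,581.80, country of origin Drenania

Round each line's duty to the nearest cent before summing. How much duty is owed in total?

¥163,296.48

Line 1 (3617.96, Drenania, 3,311 liters, ¥107,441.95):
Base rate for 3617.96 is 22.5%.
3617.96 has an FTA preferential rate, but origin Drenania is not Drenar; base rate stands.
Duty = ¥107,441.95 × 22.5% = ¥24,174.44.
Line 2 (9593.99, Drenar, 3,932 kg, ¥874,673.40):
Base rate for 9593.99 is ¥4.87/kg.
Origin Drenar qualifies under the Meray–Drenar agreement and 9593.99 is covered: preferential rate Free applies instead.
Duty = ¥874,673.40 × 0% = ¥0.00.
Line 3 (4533.84, Drenania, 2,945 units, ¥221,581.80):
Base rate for 4533.84 is ¥6.46/unit.
Additional duty on 4533.84 from Drenania: +54.2% ad valorem. Applied ad valorem rate = 54.2%.
Duty = ¥221,581.80 × 54.2% + 2,945 × ¥6.46 = ¥139,122.04.
Total = ¥24,174.44 + ¥0.00 + ¥139,122.04 = ¥163,296.48.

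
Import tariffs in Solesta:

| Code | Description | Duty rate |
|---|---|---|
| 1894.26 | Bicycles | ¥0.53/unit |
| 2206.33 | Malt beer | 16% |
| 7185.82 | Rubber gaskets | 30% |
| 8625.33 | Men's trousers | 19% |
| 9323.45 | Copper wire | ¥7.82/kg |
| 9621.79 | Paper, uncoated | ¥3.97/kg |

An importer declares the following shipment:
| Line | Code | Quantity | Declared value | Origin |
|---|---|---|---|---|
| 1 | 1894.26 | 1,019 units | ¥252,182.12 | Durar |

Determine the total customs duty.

Line 1 (1894.26, Durar, 1,019 units, ¥252,182.12):
Base rate for 1894.26 is ¥0.53/unit.
Duty = 1,019 × ¥0.53 = ¥540.07.

¥540.07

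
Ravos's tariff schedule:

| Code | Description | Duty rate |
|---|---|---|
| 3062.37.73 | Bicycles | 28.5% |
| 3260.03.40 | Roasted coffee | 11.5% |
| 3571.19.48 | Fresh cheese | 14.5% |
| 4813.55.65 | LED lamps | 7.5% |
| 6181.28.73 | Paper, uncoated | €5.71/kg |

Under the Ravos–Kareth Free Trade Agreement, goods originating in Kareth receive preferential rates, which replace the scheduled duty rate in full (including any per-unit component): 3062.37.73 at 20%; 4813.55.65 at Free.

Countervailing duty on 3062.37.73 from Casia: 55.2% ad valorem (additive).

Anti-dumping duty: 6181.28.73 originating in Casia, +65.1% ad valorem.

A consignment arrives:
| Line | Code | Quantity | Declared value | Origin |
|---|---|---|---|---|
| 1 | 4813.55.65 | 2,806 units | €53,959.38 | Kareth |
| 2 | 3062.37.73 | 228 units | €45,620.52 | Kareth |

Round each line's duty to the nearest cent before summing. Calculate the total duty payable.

€9,124.10

Line 1 (4813.55.65, Kareth, 2,806 units, €53,959.38):
Base rate for 4813.55.65 is 7.5%.
Origin Kareth qualifies under the Ravos–Kareth agreement and 4813.55.65 is covered: preferential rate Free applies instead.
Duty = €53,959.38 × 0% = €0.00.
Line 2 (3062.37.73, Kareth, 228 units, €45,620.52):
Base rate for 3062.37.73 is 28.5%.
Origin Kareth qualifies under the Ravos–Kareth agreement and 3062.37.73 is covered: preferential rate 20% applies instead.
The additional-duty order on 3062.37.73 targets Casia, not Kareth; it does not apply.
Duty = €45,620.52 × 20% = €9,124.10.
Total = €0.00 + €9,124.10 = €9,124.10.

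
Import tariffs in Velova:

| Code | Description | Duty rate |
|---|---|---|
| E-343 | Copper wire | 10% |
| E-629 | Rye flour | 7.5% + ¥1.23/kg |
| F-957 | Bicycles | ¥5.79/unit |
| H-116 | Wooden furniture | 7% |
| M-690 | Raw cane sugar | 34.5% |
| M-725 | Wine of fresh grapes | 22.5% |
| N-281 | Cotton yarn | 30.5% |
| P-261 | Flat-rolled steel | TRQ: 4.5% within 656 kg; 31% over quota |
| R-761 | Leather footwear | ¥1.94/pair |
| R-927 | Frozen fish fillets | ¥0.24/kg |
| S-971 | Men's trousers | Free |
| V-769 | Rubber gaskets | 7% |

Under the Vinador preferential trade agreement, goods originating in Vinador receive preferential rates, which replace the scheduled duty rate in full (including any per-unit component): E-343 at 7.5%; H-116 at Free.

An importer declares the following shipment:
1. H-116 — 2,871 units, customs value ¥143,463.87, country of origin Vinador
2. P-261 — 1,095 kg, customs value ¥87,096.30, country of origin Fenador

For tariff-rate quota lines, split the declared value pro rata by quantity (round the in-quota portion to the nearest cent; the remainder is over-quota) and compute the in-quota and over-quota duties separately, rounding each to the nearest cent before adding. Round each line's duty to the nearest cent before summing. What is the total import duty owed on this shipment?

¥13,172.62

Line 1 (H-116, Vinador, 2,871 units, ¥143,463.87):
Base rate for H-116 is 7%.
Origin Vinador qualifies under the Velova–Vinador agreement and H-116 is covered: preferential rate Free applies instead.
Duty = ¥143,463.87 × 0% = ¥0.00.
Line 2 (P-261, Fenador, 1,095 kg, ¥87,096.30):
Code P-261 is under a tariff-rate quota (threshold 656 kg). In-quota: 656 kg at 4.5%; over-quota: 439 kg at 31%.
Pro-rata value split: in-quota = ¥87,096.30 × 656/1,095 = ¥52,178.24; over-quota = ¥87,096.30 − ¥52,178.24 = ¥34,918.06.
In-quota duty = ¥52,178.24 × 4.5% = ¥2,348.02. Over-quota duty = ¥34,918.06 × 31% = ¥10,824.60.
Line duty = ¥2,348.02 + ¥10,824.60 = ¥13,172.62.
Total = ¥0.00 + ¥13,172.62 = ¥13,172.62.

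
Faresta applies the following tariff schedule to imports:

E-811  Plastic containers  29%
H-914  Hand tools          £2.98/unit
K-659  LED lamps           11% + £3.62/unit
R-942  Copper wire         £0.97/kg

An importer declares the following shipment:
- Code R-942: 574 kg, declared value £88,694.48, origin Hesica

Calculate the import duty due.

Line 1 (R-942, Hesica, 574 kg, £88,694.48):
Base rate for R-942 is £0.97/kg.
Duty = 574 × £0.97 = £556.78.

£556.78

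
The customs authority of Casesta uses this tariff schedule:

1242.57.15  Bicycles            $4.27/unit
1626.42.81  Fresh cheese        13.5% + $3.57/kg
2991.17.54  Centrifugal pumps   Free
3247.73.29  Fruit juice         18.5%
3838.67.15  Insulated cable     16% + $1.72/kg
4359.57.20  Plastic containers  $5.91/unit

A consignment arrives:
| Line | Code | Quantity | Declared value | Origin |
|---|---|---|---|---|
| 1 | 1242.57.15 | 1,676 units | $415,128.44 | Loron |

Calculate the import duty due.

Line 1 (1242.57.15, Loron, 1,676 units, $415,128.44):
Base rate for 1242.57.15 is $4.27/unit.
Duty = 1,676 × $4.27 = $7,156.52.

$7,156.52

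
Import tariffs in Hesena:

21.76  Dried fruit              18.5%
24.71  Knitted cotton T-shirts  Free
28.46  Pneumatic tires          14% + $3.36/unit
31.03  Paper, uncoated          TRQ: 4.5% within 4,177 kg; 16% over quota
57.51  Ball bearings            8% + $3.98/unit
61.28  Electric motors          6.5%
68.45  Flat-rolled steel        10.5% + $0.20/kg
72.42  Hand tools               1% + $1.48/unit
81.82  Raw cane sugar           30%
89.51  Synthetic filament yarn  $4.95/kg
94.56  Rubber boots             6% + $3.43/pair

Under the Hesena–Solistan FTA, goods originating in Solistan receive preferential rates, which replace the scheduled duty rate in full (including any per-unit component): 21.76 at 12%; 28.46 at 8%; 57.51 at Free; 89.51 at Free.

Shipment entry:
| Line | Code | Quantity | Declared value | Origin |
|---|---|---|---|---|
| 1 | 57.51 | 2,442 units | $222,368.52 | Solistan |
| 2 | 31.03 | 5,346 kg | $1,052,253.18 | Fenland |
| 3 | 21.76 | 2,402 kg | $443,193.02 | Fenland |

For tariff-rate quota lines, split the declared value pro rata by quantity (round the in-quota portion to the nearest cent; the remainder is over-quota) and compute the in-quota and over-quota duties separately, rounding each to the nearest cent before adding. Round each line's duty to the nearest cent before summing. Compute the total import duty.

$155,802.94

Line 1 (57.51, Solistan, 2,442 units, $222,368.52):
Base rate for 57.51 is 8% + $3.98/unit.
Origin Solistan qualifies under the Hesena–Solistan agreement and 57.51 is covered: preferential rate Free applies instead.
Duty = $222,368.52 × 0% = $0.00.
Line 2 (31.03, Fenland, 5,346 kg, $1,052,253.18):
Code 31.03 is under a tariff-rate quota (threshold 4,177 kg). In-quota: 4,177 kg at 4.5%; over-quota: 1,169 kg at 16%.
Pro-rata value split: in-quota = $1,052,253.18 × 4,177/5,346 = $822,158.91; over-quota = $1,052,253.18 − $822,158.91 = $230,094.27.
In-quota duty = $822,158.91 × 4.5% = $36,997.15. Over-quota duty = $230,094.27 × 16% = $36,815.08.
Line duty = $36,997.15 + $36,815.08 = $73,812.23.
Line 3 (21.76, Fenland, 2,402 kg, $443,193.02):
Base rate for 21.76 is 18.5%.
21.76 has an FTA preferential rate, but origin Fenland is not Solistan; base rate stands.
Duty = $443,193.02 × 18.5% = $81,990.71.
Total = $0.00 + $73,812.23 + $81,990.71 = $155,802.94.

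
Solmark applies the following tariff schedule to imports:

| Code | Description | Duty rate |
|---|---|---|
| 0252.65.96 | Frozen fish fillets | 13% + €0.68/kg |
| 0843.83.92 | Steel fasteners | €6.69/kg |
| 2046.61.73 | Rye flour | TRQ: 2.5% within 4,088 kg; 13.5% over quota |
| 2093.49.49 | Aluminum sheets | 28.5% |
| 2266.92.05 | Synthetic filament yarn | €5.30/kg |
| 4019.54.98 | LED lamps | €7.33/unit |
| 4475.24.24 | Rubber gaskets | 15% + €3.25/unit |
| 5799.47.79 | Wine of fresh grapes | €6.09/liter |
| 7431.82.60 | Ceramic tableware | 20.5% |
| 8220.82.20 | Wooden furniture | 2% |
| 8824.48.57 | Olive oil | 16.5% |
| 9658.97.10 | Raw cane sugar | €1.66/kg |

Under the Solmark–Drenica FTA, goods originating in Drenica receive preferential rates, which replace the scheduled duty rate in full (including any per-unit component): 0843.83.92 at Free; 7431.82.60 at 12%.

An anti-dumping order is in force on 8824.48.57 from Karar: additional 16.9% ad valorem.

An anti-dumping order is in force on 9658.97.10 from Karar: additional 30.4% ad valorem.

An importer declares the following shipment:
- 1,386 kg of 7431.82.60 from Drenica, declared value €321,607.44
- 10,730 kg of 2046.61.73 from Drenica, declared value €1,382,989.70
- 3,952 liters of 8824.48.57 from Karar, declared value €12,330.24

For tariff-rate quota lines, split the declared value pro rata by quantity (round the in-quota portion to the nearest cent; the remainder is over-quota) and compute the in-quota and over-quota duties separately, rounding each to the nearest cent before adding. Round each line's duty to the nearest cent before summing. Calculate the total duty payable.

€171,455.55

Line 1 (7431.82.60, Drenica, 1,386 kg, €321,607.44):
Base rate for 7431.82.60 is 20.5%.
Origin Drenica qualifies under the Solmark–Drenica agreement and 7431.82.60 is covered: preferential rate 12% applies instead.
Duty = €321,607.44 × 12% = €38,592.89.
Line 2 (2046.61.73, Drenica, 10,730 kg, €1,382,989.70):
Code 2046.61.73 is under a tariff-rate quota (threshold 4,088 kg). In-quota: 4,088 kg at 2.5%; over-quota: 6,642 kg at 13.5%.
Pro-rata value split: in-quota = €1,382,989.70 × 4,088/10,730 = €526,902.32; over-quota = €1,382,989.70 − €526,902.32 = €856,087.38.
In-quota duty = €526,902.32 × 2.5% = €13,172.56. Over-quota duty = €856,087.38 × 13.5% = €115,571.80.
Line duty = €13,172.56 + €115,571.80 = €128,744.36.
Line 3 (8824.48.57, Karar, 3,952 liters, €12,330.24):
Base rate for 8824.48.57 is 16.5%.
Additional duty on 8824.48.57 from Karar: +16.9%. Applied ad valorem rate: 16.5% + 16.9% = 33.4%.
Duty = €12,330.24 × 33.4% = €4,118.30.
Total = €38,592.89 + €128,744.36 + €4,118.30 = €171,455.55.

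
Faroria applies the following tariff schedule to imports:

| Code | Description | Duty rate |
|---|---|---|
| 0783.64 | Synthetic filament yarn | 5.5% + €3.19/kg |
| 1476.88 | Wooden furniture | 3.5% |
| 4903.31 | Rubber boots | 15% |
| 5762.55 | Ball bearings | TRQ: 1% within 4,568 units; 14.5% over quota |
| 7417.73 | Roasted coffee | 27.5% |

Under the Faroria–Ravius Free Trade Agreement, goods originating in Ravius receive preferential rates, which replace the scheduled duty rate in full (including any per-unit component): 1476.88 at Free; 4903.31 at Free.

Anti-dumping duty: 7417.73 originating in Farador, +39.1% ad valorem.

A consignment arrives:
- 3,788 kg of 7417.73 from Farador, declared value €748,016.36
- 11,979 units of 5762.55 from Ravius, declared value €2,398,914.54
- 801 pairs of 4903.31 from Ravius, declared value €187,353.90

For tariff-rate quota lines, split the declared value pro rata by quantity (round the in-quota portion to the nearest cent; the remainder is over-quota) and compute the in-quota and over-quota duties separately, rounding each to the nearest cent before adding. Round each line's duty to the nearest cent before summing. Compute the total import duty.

€722,525.17

Line 1 (7417.73, Farador, 3,788 kg, €748,016.36):
Base rate for 7417.73 is 27.5%.
Additional duty on 7417.73 from Farador: +39.1%. Applied ad valorem rate: 27.5% + 39.1% = 66.6%.
Duty = €748,016.36 × 66.6% = €498,178.90.
Line 2 (5762.55, Ravius, 11,979 units, €2,398,914.54):
Code 5762.55 is under a tariff-rate quota (threshold 4,568 units). In-quota: 4,568 units at 1%; over-quota: 7,411 units at 14.5%.
Pro-rata value split: in-quota = €2,398,914.54 × 4,568/11,979 = €914,787.68; over-quota = €2,398,914.54 − €914,787.68 = €1,484,126.86.
In-quota duty = €914,787.68 × 1% = €9,147.88. Over-quota duty = €1,484,126.86 × 14.5% = €215,198.39.
Line duty = €9,147.88 + €215,198.39 = €224,346.27.
Line 3 (4903.31, Ravius, 801 pairs, €187,353.90):
Base rate for 4903.31 is 15%.
Origin Ravius qualifies under the Faroria–Ravius agreement and 4903.31 is covered: preferential rate Free applies instead.
Duty = €187,353.90 × 0% = €0.00.
Total = €498,178.90 + €224,346.27 + €0.00 = €722,525.17.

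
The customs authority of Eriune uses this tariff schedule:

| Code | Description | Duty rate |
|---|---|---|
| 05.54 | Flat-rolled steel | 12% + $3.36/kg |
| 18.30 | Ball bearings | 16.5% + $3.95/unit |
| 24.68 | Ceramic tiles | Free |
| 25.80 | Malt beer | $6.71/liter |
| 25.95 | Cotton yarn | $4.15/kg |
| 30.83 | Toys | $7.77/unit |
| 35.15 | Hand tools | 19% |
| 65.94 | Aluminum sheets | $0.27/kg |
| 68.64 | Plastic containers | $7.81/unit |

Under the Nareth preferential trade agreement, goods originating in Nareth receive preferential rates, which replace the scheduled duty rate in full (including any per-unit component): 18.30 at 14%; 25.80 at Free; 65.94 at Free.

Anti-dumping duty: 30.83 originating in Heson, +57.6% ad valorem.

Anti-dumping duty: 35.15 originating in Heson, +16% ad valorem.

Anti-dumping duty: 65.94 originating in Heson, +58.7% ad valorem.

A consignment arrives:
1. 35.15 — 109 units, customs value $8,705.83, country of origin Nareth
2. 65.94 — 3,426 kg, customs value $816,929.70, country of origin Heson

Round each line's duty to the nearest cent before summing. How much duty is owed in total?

Line 1 (35.15, Nareth, 109 units, $8,705.83):
Base rate for 35.15 is 19%.
Origin Nareth is the FTA partner but 35.15 is not on the preference list; base rate stands.
The additional-duty order on 35.15 targets Heson, not Nareth; it does not apply.
Duty = $8,705.83 × 19% = $1,654.11.
Line 2 (65.94, Heson, 3,426 kg, $816,929.70):
Base rate for 65.94 is $0.27/kg.
65.94 has an FTA preferential rate, but origin Heson is not Nareth; base rate stands.
Additional duty on 65.94 from Heson: +58.7% ad valorem. Applied ad valorem rate = 58.7%.
Duty = $816,929.70 × 58.7% + 3,426 × $0.27 = $480,462.75.
Total = $1,654.11 + $480,462.75 = $482,116.86.

$482,116.86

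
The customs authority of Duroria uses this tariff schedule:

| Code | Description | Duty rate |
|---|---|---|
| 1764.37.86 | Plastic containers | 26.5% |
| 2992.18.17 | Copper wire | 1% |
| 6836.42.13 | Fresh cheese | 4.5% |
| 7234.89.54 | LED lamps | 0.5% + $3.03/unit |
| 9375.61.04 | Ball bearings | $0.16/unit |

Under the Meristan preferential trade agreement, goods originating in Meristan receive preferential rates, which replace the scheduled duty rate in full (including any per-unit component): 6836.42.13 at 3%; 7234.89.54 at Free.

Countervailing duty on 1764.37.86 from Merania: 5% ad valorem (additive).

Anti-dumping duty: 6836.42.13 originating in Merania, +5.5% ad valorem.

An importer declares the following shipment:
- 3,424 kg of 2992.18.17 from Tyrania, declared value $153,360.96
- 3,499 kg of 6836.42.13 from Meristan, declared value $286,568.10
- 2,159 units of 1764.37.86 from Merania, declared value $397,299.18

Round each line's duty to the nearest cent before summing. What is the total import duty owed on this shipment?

Line 1 (2992.18.17, Tyrania, 3,424 kg, $153,360.96):
Base rate for 2992.18.17 is 1%.
Duty = $153,360.96 × 1% = $1,533.61.
Line 2 (6836.42.13, Meristan, 3,499 kg, $286,568.10):
Base rate for 6836.42.13 is 4.5%.
Origin Meristan qualifies under the Duroria–Meristan agreement and 6836.42.13 is covered: preferential rate 3% applies instead.
The additional-duty order on 6836.42.13 targets Merania, not Meristan; it does not apply.
Duty = $286,568.10 × 3% = $8,597.04.
Line 3 (1764.37.86, Merania, 2,159 units, $397,299.18):
Base rate for 1764.37.86 is 26.5%.
Additional duty on 1764.37.86 from Merania: +5%. Applied ad valorem rate: 26.5% + 5% = 31.5%.
Duty = $397,299.18 × 31.5% = $125,149.24.
Total = $1,533.61 + $8,597.04 + $125,149.24 = $135,279.89.

$135,279.89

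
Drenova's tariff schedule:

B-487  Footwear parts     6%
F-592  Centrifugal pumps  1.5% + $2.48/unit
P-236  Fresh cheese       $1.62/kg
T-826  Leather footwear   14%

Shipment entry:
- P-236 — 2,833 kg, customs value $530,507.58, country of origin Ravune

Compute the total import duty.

$4,589.46

Line 1 (P-236, Ravune, 2,833 kg, $530,507.58):
Base rate for P-236 is $1.62/kg.
Duty = 2,833 × $1.62 = $4,589.46.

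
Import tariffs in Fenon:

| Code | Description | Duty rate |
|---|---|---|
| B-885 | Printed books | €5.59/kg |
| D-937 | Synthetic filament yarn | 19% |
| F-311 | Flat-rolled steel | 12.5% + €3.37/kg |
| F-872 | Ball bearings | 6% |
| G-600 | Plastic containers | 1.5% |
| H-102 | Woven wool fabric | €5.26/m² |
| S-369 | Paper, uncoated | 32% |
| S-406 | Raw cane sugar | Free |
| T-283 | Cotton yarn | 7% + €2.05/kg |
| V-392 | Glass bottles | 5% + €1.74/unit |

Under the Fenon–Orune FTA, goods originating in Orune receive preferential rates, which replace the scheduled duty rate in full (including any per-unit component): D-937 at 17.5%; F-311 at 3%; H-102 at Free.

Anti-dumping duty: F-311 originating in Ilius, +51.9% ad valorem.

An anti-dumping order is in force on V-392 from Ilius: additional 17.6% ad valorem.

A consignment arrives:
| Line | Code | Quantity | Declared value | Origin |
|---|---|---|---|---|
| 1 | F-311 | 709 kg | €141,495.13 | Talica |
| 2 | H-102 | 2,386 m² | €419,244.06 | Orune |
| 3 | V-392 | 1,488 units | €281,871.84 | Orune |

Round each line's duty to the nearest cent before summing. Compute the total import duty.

Line 1 (F-311, Talica, 709 kg, €141,495.13):
Base rate for F-311 is 12.5% + €3.37/kg.
F-311 has an FTA preferential rate, but origin Talica is not Orune; base rate stands.
The additional-duty order on F-311 targets Ilius, not Talica; it does not apply.
Duty = €141,495.13 × 12.5% + 709 × €3.37 = €20,076.22.
Line 2 (H-102, Orune, 2,386 m², €419,244.06):
Base rate for H-102 is €5.26/m².
Origin Orune qualifies under the Fenon–Orune agreement and H-102 is covered: preferential rate Free applies instead.
Duty = €419,244.06 × 0% = €0.00.
Line 3 (V-392, Orune, 1,488 units, €281,871.84):
Base rate for V-392 is 5% + €1.74/unit.
Origin Orune is the FTA partner but V-392 is not on the preference list; base rate stands.
The additional-duty order on V-392 targets Ilius, not Orune; it does not apply.
Duty = €281,871.84 × 5% + 1,488 × €1.74 = €16,682.71.
Total = €20,076.22 + €0.00 + €16,682.71 = €36,758.93.

€36,758.93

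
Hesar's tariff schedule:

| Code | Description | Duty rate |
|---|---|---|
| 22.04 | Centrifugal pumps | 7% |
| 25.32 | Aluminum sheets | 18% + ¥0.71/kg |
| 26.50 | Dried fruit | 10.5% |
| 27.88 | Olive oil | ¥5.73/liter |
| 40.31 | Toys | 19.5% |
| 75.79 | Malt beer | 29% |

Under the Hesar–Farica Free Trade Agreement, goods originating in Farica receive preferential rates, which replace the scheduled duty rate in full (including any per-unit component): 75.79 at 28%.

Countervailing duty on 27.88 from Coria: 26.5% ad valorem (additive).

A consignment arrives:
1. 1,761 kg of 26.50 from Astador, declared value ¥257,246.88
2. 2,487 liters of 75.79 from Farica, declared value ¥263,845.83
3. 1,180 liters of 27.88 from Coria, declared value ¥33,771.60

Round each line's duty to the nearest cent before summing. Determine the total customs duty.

¥116,598.62

Line 1 (26.50, Astador, 1,761 kg, ¥257,246.88):
Base rate for 26.50 is 10.5%.
Duty = ¥257,246.88 × 10.5% = ¥27,010.92.
Line 2 (75.79, Farica, 2,487 liters, ¥263,845.83):
Base rate for 75.79 is 29%.
Origin Farica qualifies under the Hesar–Farica agreement and 75.79 is covered: preferential rate 28% applies instead.
Duty = ¥263,845.83 × 28% = ¥73,876.83.
Line 3 (27.88, Coria, 1,180 liters, ¥33,771.60):
Base rate for 27.88 is ¥5.73/liter.
Additional duty on 27.88 from Coria: +26.5% ad valorem. Applied ad valorem rate = 26.5%.
Duty = ¥33,771.60 × 26.5% + 1,180 × ¥5.73 = ¥15,710.87.
Total = ¥27,010.92 + ¥73,876.83 + ¥15,710.87 = ¥116,598.62.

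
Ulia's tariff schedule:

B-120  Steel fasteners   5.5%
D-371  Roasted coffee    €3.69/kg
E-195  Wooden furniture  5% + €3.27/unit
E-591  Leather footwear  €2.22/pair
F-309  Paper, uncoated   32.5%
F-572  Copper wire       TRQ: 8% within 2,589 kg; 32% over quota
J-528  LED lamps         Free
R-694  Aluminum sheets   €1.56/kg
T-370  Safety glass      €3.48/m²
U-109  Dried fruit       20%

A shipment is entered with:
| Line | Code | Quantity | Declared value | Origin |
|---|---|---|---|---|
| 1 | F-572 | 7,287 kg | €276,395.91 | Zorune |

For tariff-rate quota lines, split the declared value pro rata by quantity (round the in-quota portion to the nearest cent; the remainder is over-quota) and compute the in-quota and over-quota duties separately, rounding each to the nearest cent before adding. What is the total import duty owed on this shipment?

€64,878.50

Line 1 (F-572, Zorune, 7,287 kg, €276,395.91):
Code F-572 is under a tariff-rate quota (threshold 2,589 kg). In-quota: 2,589 kg at 8%; over-quota: 4,698 kg at 32%.
Pro-rata value split: in-quota = €276,395.91 × 2,589/7,287 = €98,200.77; over-quota = €276,395.91 − €98,200.77 = €178,195.14.
In-quota duty = €98,200.77 × 8% = €7,856.06. Over-quota duty = €178,195.14 × 32% = €57,022.44.
Line duty = €7,856.06 + €57,022.44 = €64,878.50.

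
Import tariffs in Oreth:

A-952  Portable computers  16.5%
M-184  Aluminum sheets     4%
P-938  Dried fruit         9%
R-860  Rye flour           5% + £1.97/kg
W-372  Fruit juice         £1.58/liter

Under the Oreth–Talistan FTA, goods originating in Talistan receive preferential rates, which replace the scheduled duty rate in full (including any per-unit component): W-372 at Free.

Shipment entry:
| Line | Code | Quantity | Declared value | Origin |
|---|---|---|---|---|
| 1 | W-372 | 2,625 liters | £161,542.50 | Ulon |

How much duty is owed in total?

£4,147.50

Line 1 (W-372, Ulon, 2,625 liters, £161,542.50):
Base rate for W-372 is £1.58/liter.
W-372 has an FTA preferential rate, but origin Ulon is not Talistan; base rate stands.
Duty = 2,625 × £1.58 = £4,147.50.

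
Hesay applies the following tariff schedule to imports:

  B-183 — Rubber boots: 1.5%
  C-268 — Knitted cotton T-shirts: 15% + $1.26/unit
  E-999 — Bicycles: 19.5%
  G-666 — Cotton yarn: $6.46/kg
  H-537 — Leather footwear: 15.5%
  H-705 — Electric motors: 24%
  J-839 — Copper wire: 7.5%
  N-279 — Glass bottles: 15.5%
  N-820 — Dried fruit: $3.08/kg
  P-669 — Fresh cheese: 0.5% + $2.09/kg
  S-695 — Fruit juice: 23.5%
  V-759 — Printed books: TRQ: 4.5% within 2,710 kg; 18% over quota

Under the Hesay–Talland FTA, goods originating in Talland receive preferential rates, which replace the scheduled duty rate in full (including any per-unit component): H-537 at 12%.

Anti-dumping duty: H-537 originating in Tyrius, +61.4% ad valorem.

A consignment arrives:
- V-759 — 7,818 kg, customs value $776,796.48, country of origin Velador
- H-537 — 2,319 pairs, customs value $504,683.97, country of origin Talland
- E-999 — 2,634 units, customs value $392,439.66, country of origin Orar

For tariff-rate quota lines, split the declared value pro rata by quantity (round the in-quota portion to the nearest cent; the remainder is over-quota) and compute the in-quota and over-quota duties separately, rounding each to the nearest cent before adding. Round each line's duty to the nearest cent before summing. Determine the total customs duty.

Line 1 (V-759, Velador, 7,818 kg, $776,796.48):
Code V-759 is under a tariff-rate quota (threshold 2,710 kg). In-quota: 2,710 kg at 4.5%; over-quota: 5,108 kg at 18%.
Pro-rata value split: in-quota = $776,796.48 × 2,710/7,818 = $269,265.60; over-quota = $776,796.48 − $269,265.60 = $507,530.88.
In-quota duty = $269,265.60 × 4.5% = $12,116.95. Over-quota duty = $507,530.88 × 18% = $91,355.56.
Line duty = $12,116.95 + $91,355.56 = $103,472.51.
Line 2 (H-537, Talland, 2,319 pairs, $504,683.97):
Base rate for H-537 is 15.5%.
Origin Talland qualifies under the Hesay–Talland agreement and H-537 is covered: preferential rate 12% applies instead.
The additional-duty order on H-537 targets Tyrius, not Talland; it does not apply.
Duty = $504,683.97 × 12% = $60,562.08.
Line 3 (E-999, Orar, 2,634 units, $392,439.66):
Base rate for E-999 is 19.5%.
Duty = $392,439.66 × 19.5% = $76,525.73.
Total = $103,472.51 + $60,562.08 + $76,525.73 = $240,560.32.

$240,560.32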